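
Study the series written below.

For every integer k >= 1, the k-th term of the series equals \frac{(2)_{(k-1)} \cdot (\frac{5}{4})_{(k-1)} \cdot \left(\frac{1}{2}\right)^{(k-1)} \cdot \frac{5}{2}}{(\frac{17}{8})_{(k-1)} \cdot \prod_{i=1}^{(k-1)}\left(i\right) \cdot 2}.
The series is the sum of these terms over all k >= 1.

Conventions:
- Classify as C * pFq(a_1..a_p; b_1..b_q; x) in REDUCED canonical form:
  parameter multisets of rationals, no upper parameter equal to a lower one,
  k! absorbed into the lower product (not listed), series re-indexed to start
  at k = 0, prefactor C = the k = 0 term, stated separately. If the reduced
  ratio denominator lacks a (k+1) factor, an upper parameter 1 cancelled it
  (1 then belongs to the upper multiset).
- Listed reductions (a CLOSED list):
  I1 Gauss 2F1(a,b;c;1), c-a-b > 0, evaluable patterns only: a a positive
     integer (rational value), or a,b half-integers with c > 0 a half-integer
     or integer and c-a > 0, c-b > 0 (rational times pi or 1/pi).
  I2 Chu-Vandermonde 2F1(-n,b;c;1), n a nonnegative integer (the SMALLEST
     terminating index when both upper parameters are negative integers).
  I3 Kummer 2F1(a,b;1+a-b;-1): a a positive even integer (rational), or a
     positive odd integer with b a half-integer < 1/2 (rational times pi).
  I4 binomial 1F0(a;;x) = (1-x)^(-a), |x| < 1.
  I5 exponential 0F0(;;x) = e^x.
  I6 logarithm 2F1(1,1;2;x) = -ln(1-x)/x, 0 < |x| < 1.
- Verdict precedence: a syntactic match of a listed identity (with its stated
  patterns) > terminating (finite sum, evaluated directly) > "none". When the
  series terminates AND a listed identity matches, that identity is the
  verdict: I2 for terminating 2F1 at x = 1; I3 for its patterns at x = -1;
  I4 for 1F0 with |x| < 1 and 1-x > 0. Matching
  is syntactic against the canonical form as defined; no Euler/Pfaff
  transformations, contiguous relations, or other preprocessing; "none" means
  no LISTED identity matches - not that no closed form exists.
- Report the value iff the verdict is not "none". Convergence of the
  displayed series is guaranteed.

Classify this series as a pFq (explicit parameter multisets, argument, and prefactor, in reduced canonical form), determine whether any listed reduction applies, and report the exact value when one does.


At argument \frac{1}{2}: a 2F1 with upper {\frac{5}{4}, 2}, lower {\frac{17}{8}}, scaled by C = \frac{5}{4}. Verdict: none - at argument \frac{1}{2} the multisets {\frac{5}{4}, 2} ; {\frac{17}{8}} match no listed identity.

Key step: x = \frac{1}{2} and the product of the first k integers (C = 5/4) is k!.
Step ratio: r(k) = \frac{1}{2} * (k+\frac{5}{4}) (k+2) / [(k+\frac{17}{8}) (k+1)] - rational in k. x = \frac{1}{2}; t_0 = \frac{5}{4}; negate the roots.


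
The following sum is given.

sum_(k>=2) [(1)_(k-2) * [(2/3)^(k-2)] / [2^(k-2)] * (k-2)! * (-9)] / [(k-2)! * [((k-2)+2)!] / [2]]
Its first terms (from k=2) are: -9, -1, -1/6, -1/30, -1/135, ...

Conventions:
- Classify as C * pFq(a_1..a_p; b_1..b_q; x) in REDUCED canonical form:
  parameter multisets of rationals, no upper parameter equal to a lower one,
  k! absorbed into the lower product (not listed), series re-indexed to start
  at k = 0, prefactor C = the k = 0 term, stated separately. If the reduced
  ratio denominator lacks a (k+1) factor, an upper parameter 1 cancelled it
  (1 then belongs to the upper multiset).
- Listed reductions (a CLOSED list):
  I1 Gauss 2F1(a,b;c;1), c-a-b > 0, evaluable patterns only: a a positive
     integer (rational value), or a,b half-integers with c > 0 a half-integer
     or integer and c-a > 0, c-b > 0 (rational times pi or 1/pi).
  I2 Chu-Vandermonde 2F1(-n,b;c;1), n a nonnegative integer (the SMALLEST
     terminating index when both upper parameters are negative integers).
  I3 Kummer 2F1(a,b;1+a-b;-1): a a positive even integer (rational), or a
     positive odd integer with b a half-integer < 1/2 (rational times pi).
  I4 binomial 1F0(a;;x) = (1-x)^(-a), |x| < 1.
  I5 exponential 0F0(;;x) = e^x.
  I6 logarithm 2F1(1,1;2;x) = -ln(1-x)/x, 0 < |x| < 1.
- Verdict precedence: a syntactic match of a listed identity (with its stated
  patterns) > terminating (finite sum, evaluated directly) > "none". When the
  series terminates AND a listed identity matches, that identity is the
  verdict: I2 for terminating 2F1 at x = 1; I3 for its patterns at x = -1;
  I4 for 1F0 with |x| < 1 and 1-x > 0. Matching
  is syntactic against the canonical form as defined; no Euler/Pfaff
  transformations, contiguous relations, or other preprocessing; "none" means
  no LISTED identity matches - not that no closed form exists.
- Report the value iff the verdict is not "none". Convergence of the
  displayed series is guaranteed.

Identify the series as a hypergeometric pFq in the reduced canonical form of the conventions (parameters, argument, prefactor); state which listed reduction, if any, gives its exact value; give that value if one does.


Classification (C = -9): 2F1 with upper {1, 1}, lower {3}, argument x = 1/3. Verdict: no listed reduction: x = 1/3 and upper {1, 1} fail every I1-I6 pattern.

Key step: x = (1/3) and the two k-th powers (C = -9) combine into one argument.
Adjacent-term ratio: r(k) = (1/3) * (k+1) (k+1) / [(k+3) (k+1)] - rational in k, leading ratio (1/3); with t_0 = -9, classification follows.


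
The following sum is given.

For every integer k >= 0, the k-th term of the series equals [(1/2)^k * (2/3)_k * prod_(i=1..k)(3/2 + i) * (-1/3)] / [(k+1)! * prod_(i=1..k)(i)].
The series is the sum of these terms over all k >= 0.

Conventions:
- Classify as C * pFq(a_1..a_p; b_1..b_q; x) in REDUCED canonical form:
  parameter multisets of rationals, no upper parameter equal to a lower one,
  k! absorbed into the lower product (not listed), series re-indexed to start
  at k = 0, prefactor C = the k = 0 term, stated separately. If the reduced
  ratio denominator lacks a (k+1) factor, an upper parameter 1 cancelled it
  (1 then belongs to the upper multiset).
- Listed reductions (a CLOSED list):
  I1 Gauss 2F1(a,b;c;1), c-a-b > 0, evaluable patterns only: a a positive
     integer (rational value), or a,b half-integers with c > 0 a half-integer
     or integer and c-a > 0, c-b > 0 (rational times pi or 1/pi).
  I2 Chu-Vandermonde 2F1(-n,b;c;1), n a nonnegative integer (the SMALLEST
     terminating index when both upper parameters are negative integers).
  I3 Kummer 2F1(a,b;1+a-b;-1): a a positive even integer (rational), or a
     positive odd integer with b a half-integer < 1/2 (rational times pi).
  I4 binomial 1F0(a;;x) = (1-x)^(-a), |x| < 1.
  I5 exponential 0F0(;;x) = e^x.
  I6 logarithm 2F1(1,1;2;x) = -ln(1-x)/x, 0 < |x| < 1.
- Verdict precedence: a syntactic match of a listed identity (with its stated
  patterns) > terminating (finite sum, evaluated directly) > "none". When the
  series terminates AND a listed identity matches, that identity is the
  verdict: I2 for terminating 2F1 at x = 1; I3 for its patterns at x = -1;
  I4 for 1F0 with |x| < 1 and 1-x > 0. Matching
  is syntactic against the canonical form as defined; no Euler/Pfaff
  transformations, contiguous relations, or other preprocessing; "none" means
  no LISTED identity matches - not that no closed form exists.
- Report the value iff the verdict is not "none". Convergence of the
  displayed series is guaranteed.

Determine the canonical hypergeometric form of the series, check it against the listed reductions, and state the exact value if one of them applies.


At argument 1/2: a 2F1 with upper {2/3, 5/2}, lower {2}, scaled by C = -1/3. Verdict: none. A 2F1 with upper {2/3, 5/2} fits none of I1-I6 at x = 1/2; the sum runs forever.

Key step: with t_0 = -1/3, the running product (C = -1/3, x = 1/2) telescopes to a rising factorial.
Adjacent-term ratio: r(k) = (1/2) * (k+2/3) (k+5/2) / [(k+2) (k+1)] - rational in k, leading ratio (1/2); with t_0 = -1/3, classification follows.


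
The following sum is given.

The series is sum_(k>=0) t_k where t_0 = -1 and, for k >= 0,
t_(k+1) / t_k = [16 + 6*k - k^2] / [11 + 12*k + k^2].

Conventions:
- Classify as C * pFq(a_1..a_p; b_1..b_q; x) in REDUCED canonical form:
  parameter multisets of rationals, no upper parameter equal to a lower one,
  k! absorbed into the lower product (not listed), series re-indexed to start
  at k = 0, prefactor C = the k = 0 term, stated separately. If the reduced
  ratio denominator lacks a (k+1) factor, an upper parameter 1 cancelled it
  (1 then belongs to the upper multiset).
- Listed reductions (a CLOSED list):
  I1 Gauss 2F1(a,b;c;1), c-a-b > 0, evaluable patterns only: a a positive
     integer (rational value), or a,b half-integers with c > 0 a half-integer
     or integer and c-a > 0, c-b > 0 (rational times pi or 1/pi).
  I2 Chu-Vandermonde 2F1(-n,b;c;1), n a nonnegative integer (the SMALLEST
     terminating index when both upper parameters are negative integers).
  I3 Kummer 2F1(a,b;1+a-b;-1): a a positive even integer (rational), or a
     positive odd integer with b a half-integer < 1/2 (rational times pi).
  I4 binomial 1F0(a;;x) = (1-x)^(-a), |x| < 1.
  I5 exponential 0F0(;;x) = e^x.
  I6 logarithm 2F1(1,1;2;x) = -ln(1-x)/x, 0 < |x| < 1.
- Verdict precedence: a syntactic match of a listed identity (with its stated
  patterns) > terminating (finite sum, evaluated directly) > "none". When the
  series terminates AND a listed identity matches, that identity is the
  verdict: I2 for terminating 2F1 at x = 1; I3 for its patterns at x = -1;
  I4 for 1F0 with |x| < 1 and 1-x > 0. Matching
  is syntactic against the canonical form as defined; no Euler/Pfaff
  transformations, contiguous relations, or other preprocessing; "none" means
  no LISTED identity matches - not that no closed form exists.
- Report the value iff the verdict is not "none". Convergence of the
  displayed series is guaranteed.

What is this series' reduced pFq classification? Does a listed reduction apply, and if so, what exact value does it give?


The series (x = -1) is 2F1: upper {-8, 2}, lower {11}, prefactor -1. Verdict: Kummer (I3) applies (x = -1; c = 11 equals 1+a-b for upper {-8, 2}: listed pattern). Sum: -5.

First insight: t_0 = -1 here, and the expanded ratio factors over Q; prefactor -1, roots give parameters.
Adjacent-term ratio: r(k) = (-1) * (k-8) (k+2) / [(k+11) (k+1)] - rational in k, leading ratio (-1); with t_0 = -1, classification follows.


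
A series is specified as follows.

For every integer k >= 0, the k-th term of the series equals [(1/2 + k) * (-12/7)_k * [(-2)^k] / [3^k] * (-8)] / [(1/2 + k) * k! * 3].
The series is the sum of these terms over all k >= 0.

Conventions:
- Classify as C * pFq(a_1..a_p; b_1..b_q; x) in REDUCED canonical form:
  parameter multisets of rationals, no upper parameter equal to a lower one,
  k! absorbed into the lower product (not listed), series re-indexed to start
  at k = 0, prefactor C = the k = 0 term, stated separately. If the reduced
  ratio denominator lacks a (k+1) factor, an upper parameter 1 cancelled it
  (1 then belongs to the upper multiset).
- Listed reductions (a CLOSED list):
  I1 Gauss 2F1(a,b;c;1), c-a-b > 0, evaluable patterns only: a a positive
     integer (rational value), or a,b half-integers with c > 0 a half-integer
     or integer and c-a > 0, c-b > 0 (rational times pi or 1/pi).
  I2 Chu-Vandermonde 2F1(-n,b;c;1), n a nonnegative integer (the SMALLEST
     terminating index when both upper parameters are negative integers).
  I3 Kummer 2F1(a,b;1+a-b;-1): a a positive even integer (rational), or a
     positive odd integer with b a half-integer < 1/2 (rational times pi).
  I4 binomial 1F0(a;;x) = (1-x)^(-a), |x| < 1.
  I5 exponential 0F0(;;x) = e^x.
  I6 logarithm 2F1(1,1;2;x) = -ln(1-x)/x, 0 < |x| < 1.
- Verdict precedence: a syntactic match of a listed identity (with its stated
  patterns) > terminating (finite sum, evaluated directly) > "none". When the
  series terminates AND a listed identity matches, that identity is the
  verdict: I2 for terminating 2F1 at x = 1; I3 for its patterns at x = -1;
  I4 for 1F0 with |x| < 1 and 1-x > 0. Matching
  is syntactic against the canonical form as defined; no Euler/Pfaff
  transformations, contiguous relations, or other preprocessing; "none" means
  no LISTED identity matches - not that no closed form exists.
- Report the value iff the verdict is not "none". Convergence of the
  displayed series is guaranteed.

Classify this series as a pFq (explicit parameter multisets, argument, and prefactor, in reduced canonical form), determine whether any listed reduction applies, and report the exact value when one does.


The series (x = -2/3) is 1F0: upper {-12/7}, lower {-}, prefactor -8/3. Verdict: this is the I4 binomial reduction (the 1F0 binomial series: exponent 12/7, x = -2/3). Its exact value is (-8/3) * (5/3)^(12/7).

The tell: t_0 = -8/3 here, and the constant factors (prefactor -8/3) combine into one prefactor.
Ratio: r(k) = (-2/3) * (k-12/7) / [(k+1)] - poly over poly, x = (-2/3) from leading terms; C = -8/3 at k = 0.


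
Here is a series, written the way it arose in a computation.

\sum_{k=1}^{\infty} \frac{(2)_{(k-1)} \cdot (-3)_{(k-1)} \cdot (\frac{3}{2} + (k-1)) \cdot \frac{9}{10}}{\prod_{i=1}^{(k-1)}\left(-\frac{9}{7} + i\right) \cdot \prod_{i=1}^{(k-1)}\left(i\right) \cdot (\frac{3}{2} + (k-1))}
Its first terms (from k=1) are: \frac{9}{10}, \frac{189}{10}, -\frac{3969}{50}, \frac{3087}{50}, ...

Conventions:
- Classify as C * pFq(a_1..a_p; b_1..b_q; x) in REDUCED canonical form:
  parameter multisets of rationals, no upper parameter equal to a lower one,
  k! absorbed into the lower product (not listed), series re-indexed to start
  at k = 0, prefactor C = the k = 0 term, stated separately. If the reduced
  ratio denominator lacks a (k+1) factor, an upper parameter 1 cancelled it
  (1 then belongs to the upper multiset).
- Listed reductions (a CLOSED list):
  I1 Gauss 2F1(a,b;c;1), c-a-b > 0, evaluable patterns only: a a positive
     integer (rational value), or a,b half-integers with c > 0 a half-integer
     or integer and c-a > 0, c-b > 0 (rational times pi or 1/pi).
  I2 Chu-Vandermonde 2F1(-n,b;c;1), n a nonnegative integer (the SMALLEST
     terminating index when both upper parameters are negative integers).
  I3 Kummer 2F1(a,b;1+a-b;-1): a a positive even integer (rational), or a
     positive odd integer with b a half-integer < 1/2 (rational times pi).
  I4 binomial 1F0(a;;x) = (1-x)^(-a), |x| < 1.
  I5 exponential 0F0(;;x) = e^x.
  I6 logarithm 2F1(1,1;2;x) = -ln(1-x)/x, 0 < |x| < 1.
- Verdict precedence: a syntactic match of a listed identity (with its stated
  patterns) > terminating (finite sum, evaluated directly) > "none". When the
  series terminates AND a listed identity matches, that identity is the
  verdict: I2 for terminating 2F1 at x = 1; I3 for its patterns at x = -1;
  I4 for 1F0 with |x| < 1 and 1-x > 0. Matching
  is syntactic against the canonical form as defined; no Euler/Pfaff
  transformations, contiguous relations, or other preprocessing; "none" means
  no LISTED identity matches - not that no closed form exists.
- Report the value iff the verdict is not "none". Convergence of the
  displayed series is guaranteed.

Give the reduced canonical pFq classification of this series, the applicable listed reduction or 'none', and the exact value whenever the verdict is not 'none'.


Classification (C = \frac{9}{10}): 2F1 with upper {-3, 2}, lower {-\frac{2}{7}}, argument x = 1. Verdict at x = 1: the Chu-Vandermonde identity I2 matches (terminating 2F1 at x = 1 with n = 3, b = 2, c = -\frac{2}{7}). Sum: \frac{54}{25}.

Key step: t_0 = \frac{9}{10} here, and the lower running product (prefactor 9/10) is a rising factorial.
Adjacent-term ratio: r(k) = 1 * (k-3) (k+2) / [(k-\frac{2}{7}) (k+1)] - rational in k, leading ratio 1; with t_0 = \frac{9}{10}, classification follows.


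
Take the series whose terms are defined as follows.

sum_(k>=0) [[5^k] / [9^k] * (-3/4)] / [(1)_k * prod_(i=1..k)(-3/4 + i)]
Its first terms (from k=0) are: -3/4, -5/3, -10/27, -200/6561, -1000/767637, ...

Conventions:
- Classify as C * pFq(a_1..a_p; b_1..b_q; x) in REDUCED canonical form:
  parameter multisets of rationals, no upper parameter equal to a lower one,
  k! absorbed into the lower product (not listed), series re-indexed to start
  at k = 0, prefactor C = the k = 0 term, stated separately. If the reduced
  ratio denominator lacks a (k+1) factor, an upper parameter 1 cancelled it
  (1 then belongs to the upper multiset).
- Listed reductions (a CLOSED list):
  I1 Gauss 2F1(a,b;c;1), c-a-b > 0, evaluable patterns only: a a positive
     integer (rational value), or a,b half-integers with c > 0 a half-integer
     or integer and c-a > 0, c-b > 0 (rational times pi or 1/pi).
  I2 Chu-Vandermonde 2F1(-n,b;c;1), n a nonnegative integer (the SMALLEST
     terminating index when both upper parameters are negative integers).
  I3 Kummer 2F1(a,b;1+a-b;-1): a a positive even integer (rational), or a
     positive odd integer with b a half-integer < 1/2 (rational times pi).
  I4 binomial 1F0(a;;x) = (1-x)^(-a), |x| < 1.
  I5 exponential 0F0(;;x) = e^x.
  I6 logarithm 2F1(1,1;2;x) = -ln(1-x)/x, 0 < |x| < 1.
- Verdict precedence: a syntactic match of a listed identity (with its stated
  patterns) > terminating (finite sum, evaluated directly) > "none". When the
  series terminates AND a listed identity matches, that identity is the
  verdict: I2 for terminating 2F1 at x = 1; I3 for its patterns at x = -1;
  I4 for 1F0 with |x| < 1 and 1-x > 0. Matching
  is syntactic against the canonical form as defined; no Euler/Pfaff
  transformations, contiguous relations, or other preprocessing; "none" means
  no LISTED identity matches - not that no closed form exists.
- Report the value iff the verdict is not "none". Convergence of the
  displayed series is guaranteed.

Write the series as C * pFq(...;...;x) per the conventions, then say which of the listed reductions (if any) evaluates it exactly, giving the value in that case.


Structural cue: t_0 being -3/4, the two geometric factors (C = -3/4) combine into one argument.
Adjacent-term ratio: r(k) = (5/9) * 1 / [(k+1/4) (k+1)] - rational; roots negated = parameters, x = (5/9), C = -3/4.

This is -3/4 * 0F1(-; 1/4; 5/9) in reduced canonical form. Verdict: none. No listed pattern accepts 0F1(-; 1/4; 5/9).


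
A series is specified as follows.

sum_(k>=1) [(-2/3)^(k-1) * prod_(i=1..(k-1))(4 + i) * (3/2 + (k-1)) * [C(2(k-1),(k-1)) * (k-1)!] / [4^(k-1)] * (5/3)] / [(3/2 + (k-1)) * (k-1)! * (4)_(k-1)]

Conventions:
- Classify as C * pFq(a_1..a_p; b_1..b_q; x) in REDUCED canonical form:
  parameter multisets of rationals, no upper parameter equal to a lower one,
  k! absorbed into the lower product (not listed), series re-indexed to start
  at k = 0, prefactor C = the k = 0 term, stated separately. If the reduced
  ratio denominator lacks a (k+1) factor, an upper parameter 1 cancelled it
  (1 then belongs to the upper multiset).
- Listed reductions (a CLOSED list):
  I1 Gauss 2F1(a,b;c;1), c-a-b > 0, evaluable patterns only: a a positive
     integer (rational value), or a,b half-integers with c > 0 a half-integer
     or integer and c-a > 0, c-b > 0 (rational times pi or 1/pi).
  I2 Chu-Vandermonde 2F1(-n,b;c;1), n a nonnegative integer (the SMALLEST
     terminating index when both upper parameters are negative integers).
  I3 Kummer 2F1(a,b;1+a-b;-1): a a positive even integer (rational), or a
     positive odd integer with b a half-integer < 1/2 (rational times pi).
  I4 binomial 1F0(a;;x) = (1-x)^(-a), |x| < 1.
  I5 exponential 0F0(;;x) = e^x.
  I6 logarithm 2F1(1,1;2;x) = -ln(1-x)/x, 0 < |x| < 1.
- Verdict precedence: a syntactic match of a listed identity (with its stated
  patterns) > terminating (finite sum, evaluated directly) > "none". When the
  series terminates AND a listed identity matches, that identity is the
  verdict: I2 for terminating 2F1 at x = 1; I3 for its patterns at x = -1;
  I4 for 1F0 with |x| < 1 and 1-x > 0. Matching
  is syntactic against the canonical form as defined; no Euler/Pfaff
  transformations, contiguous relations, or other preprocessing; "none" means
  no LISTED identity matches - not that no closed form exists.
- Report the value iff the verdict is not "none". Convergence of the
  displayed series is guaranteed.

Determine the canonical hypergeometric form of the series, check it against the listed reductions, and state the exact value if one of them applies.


Key observation: t_0 = 5/3 here, and C(2k,k) (C = 5/3) equals 4^k (1/2)_k / k!.
Adjacent-term ratio: r(k) = (-2/3) * (k+1/2) (k+5) / [(k+4) (k+1)] - rational in k. x = (-2/3); t_0 = 5/3; negate the roots.

At argument -2/3: a 2F1 with upper {1/2, 5}, lower {4}, scaled by C = 5/3. Verdict: none. Every listed pattern misses the 2F1 form at -2/3, upper {1/2, 5}.


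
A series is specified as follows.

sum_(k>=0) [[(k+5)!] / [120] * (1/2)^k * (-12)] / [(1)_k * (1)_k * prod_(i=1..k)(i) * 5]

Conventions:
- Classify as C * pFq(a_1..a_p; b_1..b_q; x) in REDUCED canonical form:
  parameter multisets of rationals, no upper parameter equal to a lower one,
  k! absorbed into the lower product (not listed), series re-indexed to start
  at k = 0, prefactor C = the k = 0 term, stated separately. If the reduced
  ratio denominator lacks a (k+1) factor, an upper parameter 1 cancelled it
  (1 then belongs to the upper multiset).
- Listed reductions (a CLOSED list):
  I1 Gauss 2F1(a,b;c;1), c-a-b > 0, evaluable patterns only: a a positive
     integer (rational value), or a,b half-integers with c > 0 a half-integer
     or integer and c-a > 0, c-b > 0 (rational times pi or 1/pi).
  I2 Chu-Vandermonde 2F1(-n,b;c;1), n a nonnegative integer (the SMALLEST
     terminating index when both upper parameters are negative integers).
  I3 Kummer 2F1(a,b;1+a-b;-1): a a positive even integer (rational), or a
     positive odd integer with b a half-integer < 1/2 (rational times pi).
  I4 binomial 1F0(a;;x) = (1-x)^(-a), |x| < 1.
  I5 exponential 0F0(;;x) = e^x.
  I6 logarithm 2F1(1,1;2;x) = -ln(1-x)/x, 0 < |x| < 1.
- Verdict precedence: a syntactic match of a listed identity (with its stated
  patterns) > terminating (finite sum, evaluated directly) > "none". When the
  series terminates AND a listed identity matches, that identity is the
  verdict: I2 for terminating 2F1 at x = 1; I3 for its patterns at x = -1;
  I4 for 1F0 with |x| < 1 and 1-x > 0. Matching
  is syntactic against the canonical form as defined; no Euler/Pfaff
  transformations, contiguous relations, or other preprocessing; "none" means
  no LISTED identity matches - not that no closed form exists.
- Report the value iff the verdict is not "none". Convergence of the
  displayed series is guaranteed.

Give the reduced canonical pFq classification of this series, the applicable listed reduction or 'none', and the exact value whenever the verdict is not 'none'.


At argument 1/2: a 1F2 with upper {6}, lower {1, 1}, scaled by C = -12/5. Verdict: none. No listed pattern accepts 1F2(6; 1, 1; 1/2).

Structural cue: with t_0 = -12/5, the factorial ratio (C = -12/5, x = 1/2) (k+a-1)!/(a-1)! is a rising factorial (a)_k.
Step ratio: r(k) = (1/2) * (k+6) / [(k+1) (k+1) (k+1)] - poly over poly, x = (1/2) from leading terms; C = -12/5 at k = 0.


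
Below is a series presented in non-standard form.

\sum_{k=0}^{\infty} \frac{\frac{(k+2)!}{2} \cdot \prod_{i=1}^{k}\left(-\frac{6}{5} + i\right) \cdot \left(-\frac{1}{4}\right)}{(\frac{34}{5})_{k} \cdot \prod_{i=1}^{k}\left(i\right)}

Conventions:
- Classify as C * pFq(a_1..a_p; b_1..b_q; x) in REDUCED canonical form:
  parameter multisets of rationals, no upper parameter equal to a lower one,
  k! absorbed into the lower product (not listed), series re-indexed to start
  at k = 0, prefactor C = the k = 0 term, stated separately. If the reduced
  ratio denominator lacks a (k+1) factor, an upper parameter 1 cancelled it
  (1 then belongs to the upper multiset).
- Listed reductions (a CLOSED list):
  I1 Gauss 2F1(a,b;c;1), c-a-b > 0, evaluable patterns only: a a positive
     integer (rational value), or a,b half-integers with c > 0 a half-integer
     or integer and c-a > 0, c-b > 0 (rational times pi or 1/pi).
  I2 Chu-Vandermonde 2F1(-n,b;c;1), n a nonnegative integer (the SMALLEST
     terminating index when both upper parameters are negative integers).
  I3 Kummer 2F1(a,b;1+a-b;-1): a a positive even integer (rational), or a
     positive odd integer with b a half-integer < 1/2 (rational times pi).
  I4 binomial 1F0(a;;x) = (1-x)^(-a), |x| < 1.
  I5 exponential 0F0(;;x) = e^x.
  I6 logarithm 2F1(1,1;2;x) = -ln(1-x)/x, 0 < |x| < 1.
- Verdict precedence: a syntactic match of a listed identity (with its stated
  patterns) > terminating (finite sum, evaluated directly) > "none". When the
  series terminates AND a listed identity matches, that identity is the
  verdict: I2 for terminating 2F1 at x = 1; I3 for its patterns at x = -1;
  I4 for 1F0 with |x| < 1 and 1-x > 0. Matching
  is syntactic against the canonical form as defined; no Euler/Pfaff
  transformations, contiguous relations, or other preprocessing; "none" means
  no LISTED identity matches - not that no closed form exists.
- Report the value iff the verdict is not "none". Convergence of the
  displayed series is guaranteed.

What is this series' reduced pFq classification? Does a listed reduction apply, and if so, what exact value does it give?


The tell: from the first term -\frac{1}{4}: the factorial ratio (C = -1/4) (k+a-1)!/(a-1)! is a rising factorial (a)_k.
Consecutive-term ratio: r(k) = 1 * (k-\frac{1}{5}) (k+3) / [(k+\frac{34}{5}) (k+1)] - rational; roots negated = parameters, x = 1, C = -\frac{1}{4}.

Reduced: x = 1, 2F1, upper = {-\frac{1}{5}, 3}, lower = {\frac{34}{5}}, C = -\frac{1}{4}. Verdict: the Gauss summation I1 applies (x = 1: the Gamma ratio telescopes since c-a-b = 4 > 0 and a = 3 in Z>0). Value: -\frac{551}{2500}.


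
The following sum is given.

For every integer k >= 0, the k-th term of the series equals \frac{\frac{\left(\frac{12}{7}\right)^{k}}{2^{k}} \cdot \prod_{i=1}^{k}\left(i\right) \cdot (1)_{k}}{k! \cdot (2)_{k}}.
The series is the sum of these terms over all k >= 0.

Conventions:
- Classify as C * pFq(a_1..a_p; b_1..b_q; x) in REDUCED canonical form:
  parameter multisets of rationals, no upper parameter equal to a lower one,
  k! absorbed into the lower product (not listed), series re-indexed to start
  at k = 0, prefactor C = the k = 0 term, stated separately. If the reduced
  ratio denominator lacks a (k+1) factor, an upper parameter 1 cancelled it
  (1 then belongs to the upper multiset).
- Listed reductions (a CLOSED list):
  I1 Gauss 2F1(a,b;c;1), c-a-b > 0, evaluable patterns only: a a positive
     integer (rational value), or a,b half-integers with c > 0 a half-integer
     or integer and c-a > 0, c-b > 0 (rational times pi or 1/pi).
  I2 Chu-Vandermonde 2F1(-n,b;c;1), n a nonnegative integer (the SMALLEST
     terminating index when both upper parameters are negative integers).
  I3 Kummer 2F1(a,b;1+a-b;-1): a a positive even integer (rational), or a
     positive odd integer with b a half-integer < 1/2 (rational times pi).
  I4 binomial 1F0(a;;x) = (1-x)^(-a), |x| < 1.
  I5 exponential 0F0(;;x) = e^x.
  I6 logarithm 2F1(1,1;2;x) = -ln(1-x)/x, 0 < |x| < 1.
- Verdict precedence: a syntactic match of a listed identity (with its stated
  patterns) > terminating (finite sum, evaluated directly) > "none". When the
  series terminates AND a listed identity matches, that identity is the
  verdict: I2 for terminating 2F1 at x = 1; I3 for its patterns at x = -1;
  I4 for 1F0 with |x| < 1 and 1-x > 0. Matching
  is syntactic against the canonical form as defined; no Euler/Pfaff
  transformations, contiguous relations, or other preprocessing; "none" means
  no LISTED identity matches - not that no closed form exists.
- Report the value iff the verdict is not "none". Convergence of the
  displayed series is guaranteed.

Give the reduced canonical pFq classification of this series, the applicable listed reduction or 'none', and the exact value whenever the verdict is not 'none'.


Key observation: t_0 being 1, the two k-th powers (C = 1, x = 6/7) combine into one argument.
Ratio: r(k) = \frac{6}{7} * (k+1) (k+1) / [(k+2) (k+1)] - rational in k, leading ratio \frac{6}{7}; with t_0 = 1, classification follows.

Canonical form: C = 1 times 2F1 with upper {1, 1}, lower {2}, x = \frac{6}{7}. Verdict: the I6 logarithm reduction applies (the logarithm: parameters (1,1;2), x = \frac{6}{7}). Its exact value is \left(-\frac{7}{6}\right) \cdot \ln\left(\frac{1}{7}\right).


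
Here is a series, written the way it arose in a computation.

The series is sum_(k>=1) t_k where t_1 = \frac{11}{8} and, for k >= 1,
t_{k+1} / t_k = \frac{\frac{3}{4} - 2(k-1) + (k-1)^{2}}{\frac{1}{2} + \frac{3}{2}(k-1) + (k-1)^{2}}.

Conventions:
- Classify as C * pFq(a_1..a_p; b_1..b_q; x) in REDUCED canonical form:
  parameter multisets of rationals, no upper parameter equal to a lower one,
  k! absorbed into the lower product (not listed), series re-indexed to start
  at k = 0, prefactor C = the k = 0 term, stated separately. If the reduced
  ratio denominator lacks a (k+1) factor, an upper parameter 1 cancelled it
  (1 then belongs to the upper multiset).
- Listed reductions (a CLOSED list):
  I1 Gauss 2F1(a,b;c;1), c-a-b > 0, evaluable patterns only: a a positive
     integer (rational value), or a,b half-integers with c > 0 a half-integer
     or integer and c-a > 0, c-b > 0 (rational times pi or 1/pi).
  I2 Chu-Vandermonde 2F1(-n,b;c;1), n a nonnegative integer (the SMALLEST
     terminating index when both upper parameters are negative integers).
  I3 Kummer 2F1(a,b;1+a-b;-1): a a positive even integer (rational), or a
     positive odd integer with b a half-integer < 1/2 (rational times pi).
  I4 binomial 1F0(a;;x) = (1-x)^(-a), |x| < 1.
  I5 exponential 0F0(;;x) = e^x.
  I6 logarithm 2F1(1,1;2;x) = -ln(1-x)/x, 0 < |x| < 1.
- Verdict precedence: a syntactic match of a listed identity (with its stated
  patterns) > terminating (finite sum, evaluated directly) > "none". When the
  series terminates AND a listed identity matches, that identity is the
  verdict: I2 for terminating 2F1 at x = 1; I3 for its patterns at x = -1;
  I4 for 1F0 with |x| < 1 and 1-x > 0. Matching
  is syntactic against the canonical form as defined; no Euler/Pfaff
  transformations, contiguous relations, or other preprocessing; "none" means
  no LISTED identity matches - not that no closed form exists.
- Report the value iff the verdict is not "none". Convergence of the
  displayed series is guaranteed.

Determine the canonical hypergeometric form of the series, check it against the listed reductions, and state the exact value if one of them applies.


x = 1 here; the reduced form reads 2F1, upper {-\frac{3}{2}, -\frac{1}{2}}, lower {\frac{1}{2}}, C = \frac{11}{8}. Verdict: Gauss's theorem I1 (half-integer case) fires (x = 1; upper {-\frac{3}{2}, -\frac{1}{2}} half-integers, c = \frac{1}{2} in the evaluable pattern). Hence: \frac{33}{32} \cdot \pi.

First insight: t_0 = \frac{11}{8} here, and the expanded ratio factors over Q; prefactor 11/8, roots give parameters.
Consecutive-term ratio: r(k) = 1 * (k-\frac{3}{2}) (k-\frac{1}{2}) / [(k+\frac{1}{2}) (k+1)] ; factor over Q: parameters, x = 1, and C = \frac{11}{8}.


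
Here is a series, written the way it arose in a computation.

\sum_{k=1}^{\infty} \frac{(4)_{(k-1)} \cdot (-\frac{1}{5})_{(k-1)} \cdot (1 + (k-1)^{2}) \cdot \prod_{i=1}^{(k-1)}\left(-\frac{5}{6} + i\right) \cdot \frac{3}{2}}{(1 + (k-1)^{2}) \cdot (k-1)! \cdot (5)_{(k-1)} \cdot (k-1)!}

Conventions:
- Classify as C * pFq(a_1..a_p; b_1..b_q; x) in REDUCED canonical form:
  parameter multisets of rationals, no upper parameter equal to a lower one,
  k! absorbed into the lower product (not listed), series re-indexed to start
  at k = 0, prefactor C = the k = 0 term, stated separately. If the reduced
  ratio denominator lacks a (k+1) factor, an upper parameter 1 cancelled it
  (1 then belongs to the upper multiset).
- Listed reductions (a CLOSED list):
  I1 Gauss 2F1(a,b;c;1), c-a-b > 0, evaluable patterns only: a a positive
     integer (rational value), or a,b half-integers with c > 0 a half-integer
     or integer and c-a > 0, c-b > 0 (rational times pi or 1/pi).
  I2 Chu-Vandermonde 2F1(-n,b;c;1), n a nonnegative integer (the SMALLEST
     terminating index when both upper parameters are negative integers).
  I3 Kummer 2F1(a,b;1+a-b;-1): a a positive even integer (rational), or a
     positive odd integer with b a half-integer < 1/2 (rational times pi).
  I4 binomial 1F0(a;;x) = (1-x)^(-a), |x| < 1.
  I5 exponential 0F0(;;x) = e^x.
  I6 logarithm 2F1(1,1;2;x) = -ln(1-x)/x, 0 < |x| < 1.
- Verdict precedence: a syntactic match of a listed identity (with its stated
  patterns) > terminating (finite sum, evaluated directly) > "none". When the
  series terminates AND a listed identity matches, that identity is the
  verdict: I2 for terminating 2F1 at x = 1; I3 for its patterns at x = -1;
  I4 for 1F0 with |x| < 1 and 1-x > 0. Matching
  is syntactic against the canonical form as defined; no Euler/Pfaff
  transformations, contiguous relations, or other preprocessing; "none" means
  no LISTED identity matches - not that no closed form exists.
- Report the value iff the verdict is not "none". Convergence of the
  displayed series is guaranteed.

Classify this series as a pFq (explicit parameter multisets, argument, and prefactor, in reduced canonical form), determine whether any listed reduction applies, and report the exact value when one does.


This is \frac{3}{2} * 3F2(-\frac{1}{5}, \frac{1}{6}, 4; 1, 5; 1) in reduced canonical form. Verdict: none (x = 1): each listed identity misses the multisets {-\frac{1}{5}, \frac{1}{6}, 4} ; {1, 5}.

Key observation: with t_0 = \frac{3}{2}, the denominator's factorial ratio (C = 3/2) is a lower Pochhammer.
Term ratio: r(k) = 1 * (k-\frac{1}{5}) (k+\frac{1}{6}) (k+4) / [(k+1) (k+5) (k+1)] - rational in k. x = 1; t_0 = \frac{3}{2}; negate the roots.


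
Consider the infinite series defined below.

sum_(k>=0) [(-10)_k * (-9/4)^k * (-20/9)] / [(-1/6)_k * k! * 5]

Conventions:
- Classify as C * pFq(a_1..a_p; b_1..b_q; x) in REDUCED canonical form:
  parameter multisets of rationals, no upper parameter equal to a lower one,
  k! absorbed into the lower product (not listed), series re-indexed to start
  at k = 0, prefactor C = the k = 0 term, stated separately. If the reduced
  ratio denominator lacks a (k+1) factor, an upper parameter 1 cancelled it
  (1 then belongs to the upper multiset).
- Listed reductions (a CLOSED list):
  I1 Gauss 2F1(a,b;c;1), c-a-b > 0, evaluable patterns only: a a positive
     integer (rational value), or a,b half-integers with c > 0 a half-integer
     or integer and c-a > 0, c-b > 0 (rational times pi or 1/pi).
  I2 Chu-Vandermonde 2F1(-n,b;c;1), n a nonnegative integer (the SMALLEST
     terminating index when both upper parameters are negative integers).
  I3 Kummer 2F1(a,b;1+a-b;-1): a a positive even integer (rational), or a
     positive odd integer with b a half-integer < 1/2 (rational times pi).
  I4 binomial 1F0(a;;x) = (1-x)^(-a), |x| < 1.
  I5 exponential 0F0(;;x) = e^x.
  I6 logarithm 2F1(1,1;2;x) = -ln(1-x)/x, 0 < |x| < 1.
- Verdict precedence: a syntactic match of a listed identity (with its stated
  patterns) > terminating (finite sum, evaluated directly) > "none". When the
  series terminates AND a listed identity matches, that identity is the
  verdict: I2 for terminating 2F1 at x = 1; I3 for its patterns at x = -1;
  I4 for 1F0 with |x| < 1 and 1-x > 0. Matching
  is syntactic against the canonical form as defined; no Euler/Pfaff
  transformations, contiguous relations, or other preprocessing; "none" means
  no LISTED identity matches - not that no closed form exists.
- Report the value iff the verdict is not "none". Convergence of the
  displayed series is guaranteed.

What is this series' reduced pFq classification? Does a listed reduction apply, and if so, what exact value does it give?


Reduced: x = -9/4, 1F1, upper = {-10}, lower = {-1/6}, C = -4/9. Verdict: terminating - upper parameter -10 makes this a finite sum (last index 10), evaluated exactly. Value: 4649316222660731459/466931166508800.

Structural cue: x = (-9/4) and the constant factors (prefactor -4/9) combine into one prefactor.
Ratio: r(k) = (-9/4) * (k-10) / [(k-1/6) (k+1)] ; factor over Q: parameters, x = (-9/4), and C = -4/9.


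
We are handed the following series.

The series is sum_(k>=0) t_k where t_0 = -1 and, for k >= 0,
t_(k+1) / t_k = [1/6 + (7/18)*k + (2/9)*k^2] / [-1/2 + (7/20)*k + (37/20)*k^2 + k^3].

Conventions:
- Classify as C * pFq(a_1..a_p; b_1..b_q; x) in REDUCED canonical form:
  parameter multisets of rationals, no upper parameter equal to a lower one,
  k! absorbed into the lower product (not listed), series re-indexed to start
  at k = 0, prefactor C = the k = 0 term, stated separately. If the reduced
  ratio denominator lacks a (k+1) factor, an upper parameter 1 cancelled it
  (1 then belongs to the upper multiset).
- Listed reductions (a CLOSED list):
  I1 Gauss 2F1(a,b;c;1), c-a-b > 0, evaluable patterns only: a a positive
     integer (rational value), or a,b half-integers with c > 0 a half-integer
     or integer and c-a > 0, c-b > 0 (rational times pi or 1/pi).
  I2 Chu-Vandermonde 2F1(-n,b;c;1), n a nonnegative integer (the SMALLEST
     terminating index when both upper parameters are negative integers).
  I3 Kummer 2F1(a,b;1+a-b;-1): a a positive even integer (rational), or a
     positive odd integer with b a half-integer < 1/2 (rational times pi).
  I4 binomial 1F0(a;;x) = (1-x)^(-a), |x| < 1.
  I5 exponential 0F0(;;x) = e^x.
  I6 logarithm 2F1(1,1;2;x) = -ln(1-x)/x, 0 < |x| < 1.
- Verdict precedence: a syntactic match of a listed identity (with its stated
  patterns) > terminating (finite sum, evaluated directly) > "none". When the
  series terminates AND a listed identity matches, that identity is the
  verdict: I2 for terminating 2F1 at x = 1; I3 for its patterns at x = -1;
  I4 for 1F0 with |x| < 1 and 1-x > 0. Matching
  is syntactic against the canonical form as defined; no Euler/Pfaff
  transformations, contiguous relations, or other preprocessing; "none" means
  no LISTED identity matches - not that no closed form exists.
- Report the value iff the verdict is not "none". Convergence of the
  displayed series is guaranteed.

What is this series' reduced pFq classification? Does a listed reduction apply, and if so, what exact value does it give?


Classification (C = -1): 2F2 with upper {3/4, 1}, lower {-2/5, 5/4}, argument x = 2/9. Verdict: none. A 2F2 with upper {3/4, 1} fits none of I1-I6 at x = 2/9; the sum runs forever.

Key step: t_0 = -1 here, and the expanded ratio factors over Q; C = -1, x = 2/9, roots give parameters.
Step ratio: r(k) = (2/9) * (k+3/4) (k+1) / [(k-2/5) (k+5/4) (k+1)] - rational in k, leading ratio (2/9); with t_0 = -1, classification follows.


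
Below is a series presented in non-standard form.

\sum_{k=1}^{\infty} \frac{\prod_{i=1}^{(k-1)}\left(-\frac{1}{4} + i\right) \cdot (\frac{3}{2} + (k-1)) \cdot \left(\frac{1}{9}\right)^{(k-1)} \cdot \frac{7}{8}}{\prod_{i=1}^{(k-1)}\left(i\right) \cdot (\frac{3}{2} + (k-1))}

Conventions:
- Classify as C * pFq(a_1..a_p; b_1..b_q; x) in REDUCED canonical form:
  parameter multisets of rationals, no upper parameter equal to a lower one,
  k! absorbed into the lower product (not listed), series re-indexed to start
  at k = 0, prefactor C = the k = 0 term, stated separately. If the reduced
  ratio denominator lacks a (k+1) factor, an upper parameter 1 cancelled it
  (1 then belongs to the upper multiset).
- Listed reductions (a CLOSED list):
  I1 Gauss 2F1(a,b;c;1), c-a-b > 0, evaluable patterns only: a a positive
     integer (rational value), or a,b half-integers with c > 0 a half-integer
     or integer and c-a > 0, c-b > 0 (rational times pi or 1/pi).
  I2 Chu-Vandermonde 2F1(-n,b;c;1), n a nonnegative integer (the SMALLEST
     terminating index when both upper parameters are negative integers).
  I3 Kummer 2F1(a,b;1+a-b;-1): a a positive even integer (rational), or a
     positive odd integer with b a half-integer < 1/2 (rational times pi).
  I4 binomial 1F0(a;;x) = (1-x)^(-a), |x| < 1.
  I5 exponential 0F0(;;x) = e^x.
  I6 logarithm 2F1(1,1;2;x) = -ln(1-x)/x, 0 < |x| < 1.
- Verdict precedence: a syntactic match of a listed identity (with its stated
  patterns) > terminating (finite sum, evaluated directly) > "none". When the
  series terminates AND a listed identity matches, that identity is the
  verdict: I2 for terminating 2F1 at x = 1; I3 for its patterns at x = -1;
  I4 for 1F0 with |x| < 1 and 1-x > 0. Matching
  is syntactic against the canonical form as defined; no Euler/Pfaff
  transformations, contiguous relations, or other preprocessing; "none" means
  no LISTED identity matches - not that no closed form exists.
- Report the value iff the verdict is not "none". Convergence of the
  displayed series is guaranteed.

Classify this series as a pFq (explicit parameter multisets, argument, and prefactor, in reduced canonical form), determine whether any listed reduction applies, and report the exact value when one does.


Structural cue: t_0 = \frac{7}{8} here, and the running product (prefactor 7/8) telescopes to a rising factorial.
Step ratio: r(k) = \frac{1}{9} * (k+\frac{3}{4}) / [(k+1)] - rational; roots negated = parameters, x = \frac{1}{9}, C = \frac{7}{8}.

This is \frac{7}{8} * 1F0(\frac{3}{4}; -; \frac{1}{9}) in reduced canonical form. Verdict: the I4 binomial reduction applies (the 1F0 binomial series: exponent -3/4, x = \frac{1}{9}). Sum: \frac{7}{8} \cdot \left(\frac{8}{9}\right)^{-\frac{3}{4}}.
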